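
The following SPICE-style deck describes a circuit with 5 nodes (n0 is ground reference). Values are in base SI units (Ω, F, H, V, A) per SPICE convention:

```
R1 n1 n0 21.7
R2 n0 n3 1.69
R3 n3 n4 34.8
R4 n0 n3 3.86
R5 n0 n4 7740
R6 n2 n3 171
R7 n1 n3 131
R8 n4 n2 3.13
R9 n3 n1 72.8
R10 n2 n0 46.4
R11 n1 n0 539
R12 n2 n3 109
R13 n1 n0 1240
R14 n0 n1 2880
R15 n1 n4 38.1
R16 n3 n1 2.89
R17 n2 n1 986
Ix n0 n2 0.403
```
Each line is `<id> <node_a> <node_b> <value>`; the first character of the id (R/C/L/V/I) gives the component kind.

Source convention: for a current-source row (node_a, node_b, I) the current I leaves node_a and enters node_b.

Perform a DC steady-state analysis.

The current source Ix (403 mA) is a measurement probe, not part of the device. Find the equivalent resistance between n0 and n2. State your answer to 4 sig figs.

Apply KCL at each of the 4 non-ground nodes and solve the resulting linear system.
Node n1: branches {R1, R7, R9, R11, R13, R14, R15, R16, R17} → V_1 = 0.5305
Node n2: branches {R6, R8, R10, R12, R17, Ix} → V_2 = 5.058
Node n3: branches {R2, R3, R4, R6, R7, R9, R12, R16} → V_3 = 0.3143
Node n4: branches {R3, R5, R8, R15} → V_4 = 4.375

R_eq = 12.55 Ω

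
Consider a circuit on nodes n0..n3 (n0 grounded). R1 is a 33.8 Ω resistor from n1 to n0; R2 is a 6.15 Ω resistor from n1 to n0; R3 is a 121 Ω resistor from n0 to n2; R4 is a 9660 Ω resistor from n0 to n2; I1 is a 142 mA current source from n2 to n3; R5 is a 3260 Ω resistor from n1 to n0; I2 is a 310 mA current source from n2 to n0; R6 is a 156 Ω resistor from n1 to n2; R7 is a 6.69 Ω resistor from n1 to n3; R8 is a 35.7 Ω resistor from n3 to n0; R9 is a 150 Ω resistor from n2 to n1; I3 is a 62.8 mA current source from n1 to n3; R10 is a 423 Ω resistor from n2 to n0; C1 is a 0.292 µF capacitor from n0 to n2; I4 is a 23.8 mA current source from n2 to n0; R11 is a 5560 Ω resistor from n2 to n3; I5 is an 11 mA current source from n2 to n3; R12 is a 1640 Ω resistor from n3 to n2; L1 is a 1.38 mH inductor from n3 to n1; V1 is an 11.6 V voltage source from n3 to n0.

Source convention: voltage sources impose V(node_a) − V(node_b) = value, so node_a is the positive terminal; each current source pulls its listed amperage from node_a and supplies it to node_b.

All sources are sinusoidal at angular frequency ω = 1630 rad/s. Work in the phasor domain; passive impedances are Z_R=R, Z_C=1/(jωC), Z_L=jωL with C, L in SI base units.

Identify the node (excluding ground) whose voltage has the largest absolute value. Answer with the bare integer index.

MNA unknowns: 3 node voltages V₁..V_3 plus 1 source current (V1)
R1: Y=0.02959+0.000j on G[1,0]
R2: Y=0.1626+0.000j on G[1,0]
R3: Y=0.008264+0.000j on G[0,2]
R4: Y=0.0001035+0.000j on G[0,2]
I1: z[2]−=0.142, z[3]+=0.142
R5: Y=0.0003067+0.000j on G[1,0]
I2: z[2]−=0.31, z[0]+=0.31
R6: Y=0.006410+0.000j on G[1,2]
R7: Y=0.1495+0.000j on G[1,3]
R8: Y=0.02801+0.000j on G[3,0]
R9: Y=0.006667+0.000j on G[2,1]
I3: z[1]−=0.0628, z[3]+=0.0628
R10: Y=0.002364+0.000j on G[2,0]
C1: Y=0.000+0.0004760j on G[0,2]
I4: z[2]−=0.0238, z[0]+=0.0238
R11: Y=0.0001799+0.000j on G[2,3]
I5: z[2]−=0.011, z[3]+=0.011
R12: Y=0.0006098+0.000j on G[3,2]
L1: Y=0.000-0.4446j on G[3,1]
V1: row V3−V0=11.6, i_V1 at 3,0
solve → V1=8.733-3.651j, V2=-14.81-1.654j, V3=11.60+0.000j
aux → i_V1=-2.182+0.7276j

2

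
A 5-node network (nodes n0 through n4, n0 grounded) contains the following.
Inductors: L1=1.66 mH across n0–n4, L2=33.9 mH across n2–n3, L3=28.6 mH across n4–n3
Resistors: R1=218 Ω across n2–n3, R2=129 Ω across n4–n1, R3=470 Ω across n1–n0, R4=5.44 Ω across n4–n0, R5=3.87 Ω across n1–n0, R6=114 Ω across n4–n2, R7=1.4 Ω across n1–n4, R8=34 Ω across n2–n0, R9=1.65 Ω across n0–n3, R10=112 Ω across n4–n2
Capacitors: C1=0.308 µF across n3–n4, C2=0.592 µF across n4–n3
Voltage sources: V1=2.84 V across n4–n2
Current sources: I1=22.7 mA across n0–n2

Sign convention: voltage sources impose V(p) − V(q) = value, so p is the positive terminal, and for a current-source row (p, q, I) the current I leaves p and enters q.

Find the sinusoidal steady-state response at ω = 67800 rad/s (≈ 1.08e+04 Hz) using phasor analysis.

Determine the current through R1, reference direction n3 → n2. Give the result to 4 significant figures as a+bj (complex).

MNA unknowns: 4 node voltages V₁..V_4 plus 1 source current (V1)
L1: Y=0.000-0.008885j on G[0,4]
L2: Y=0.000-0.0004351j on G[2,3]
R1: Y=0.004587+0.000j on G[2,3]
R2: Y=0.007752+0.000j on G[4,1]
R3: Y=0.002128+0.000j on G[1,0]
R4: Y=0.1838+0.000j on G[4,0]
R5: Y=0.2584+0.000j on G[1,0]
R6: Y=0.008772+0.000j on G[4,2]
C1: Y=0.000+0.02088j on G[3,4]
C2: Y=0.000+0.04014j on G[4,3]
R7: Y=0.7143+0.000j on G[1,4]
L3: Y=0.000-0.0005157j on G[4,3]
R8: Y=0.02941+0.000j on G[2,0]
R9: Y=0.6061+0.000j on G[0,3]
R10: Y=0.008929+0.000j on G[4,2]
V1: row V4−V2=2.84, i_V1 at 4,2
I1: z[0]−=0.0227, z[2]+=0.0227
solve → V1=0.2071-0.02919j, V2=-2.558-0.03972j, V3=-0.01229+0.03065j, V4=0.2818-0.03972j
aux → i_V1=-0.1599-0.0003834j

0.01168+0.0003228j A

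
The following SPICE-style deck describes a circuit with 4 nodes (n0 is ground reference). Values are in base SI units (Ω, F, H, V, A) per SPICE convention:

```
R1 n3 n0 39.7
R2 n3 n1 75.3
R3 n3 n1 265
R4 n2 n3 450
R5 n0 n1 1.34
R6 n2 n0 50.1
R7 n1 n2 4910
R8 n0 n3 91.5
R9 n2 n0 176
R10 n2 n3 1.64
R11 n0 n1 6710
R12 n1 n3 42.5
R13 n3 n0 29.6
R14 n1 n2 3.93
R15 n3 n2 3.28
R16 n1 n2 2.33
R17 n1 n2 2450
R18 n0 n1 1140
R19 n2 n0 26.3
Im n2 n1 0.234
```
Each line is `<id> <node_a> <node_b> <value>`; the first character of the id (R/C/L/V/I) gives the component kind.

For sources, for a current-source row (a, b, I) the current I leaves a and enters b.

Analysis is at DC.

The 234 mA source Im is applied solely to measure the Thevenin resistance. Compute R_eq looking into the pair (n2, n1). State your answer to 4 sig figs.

R_eq = 1.207 Ω

MNA unknowns: 3 node voltages V₁..V_3
R1: Y=0.02519 on G[3,0]
R2: Y=0.01328 on G[3,1]
R3: Y=0.003774 on G[3,1]
R4: Y=0.002222 on G[2,3]
R5: Y=0.7463 on G[0,1]
R6: Y=0.01996 on G[2,0]
R7: Y=0.0002037 on G[1,2]
R8: Y=0.01093 on G[0,3]
R9: Y=0.005682 on G[2,0]
R10: Y=0.6098 on G[2,3]
R11: Y=0.0001490 on G[0,1]
R12: Y=0.02353 on G[1,3]
R13: Y=0.03378 on G[3,0]
R14: Y=0.2545 on G[1,2]
R15: Y=0.3049 on G[3,2]
R16: Y=0.4292 on G[1,2]
R17: Y=0.0004082 on G[1,2]
R18: Y=0.0008772 on G[0,1]
R19: Y=0.03802 on G[2,0]
Im: z[2]−=0.234, z[1]+=0.234
solve → V1=0.04064, V2=-0.2418, V3=-0.2142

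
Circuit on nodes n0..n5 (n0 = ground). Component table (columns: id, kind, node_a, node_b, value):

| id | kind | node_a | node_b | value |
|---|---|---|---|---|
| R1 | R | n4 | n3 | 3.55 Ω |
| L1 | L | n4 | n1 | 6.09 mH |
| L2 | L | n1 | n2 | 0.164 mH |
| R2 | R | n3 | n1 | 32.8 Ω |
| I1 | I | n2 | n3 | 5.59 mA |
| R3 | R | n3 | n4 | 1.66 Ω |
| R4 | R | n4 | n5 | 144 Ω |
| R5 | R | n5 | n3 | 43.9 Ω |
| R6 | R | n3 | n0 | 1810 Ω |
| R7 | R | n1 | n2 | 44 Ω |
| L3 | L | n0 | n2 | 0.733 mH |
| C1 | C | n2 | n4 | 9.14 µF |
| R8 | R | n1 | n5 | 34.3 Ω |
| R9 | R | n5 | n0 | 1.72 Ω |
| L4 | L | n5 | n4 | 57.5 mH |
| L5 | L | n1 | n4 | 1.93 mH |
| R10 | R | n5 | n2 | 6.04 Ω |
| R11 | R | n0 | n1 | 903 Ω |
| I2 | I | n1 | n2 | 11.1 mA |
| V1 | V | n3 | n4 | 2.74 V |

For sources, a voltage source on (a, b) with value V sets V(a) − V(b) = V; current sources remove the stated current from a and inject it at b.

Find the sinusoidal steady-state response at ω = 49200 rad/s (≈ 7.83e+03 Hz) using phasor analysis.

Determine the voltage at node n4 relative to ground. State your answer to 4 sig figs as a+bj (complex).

-0.2878+0.1225j V

Element admittances at ω=49200 rad/s:
  Y(R1) = 0.2817+0.000j S between n4,n3
  Y(L1) = 0.000-0.003337j S between n4,n1
  Y(L2) = 0.000-0.1239j S between n1,n2
  Y(R2) = 0.03049+0.000j S between n3,n1
  I1: injects 0.00559 A into n3 (from n2)
  Y(R3) = 0.6024+0.000j S between n3,n4
  Y(R4) = 0.006944+0.000j S between n4,n5
  Y(R5) = 0.02278+0.000j S between n5,n3
  Y(R6) = 0.0005525+0.000j S between n3,n0
  Y(R7) = 0.02273+0.000j S between n1,n2
  Y(L3) = 0.000-0.02773j S between n0,n2
  Y(C1) = 0.000+0.4497j S between n2,n4
  Y(R8) = 0.02915+0.000j S between n1,n5
  Y(R9) = 0.5814+0.000j S between n5,n0
  Y(L4) = 0.000-0.0003535j S between n5,n4
  Y(L5) = 0.000-0.01053j S between n1,n4
  Y(R10) = 0.1656+0.000j S between n5,n2
  Y(R11) = 0.001107+0.000j S between n0,n1
  I2: injects 0.0111 A into n2 (from n1)
  V1: constraint V(n3)−V(n4) = 2.74
Assemble and solve the 6×6 MNA system:
  V(n1)=-0.08009+0.3394j  V(n2)=-0.2867-0.1526j  V(n3)=2.452+0.1225j  V(n4)=-0.2878+0.1225j  V(n5)=0.005102-0.01444j
  i(V1)=-2.551+0.003425j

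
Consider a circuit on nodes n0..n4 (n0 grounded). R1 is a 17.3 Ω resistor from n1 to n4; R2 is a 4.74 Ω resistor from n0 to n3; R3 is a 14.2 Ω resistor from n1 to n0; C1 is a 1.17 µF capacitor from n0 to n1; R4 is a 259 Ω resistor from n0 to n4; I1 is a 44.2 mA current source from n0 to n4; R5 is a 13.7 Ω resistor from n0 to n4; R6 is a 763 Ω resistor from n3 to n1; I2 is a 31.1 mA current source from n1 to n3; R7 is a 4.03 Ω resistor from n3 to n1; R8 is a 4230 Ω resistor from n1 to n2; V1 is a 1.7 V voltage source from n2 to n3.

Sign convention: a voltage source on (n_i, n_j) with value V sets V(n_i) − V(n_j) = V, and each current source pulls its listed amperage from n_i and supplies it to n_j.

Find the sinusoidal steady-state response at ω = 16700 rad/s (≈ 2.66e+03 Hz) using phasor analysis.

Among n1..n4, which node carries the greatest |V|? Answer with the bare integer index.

2

MNA unknowns: 4 node voltages V₁..V_4 plus 1 source current (V1)
R1: Y=0.05780+0.000j on G[1,4]
R2: Y=0.2110+0.000j on G[0,3]
R3: Y=0.07042+0.000j on G[1,0]
C1: Y=0.000+0.01954j on G[0,1]
R4: Y=0.003861+0.000j on G[0,4]
I1: z[0]−=0.0442, z[4]+=0.0442
R5: Y=0.07299+0.000j on G[0,4]
R6: Y=0.001311+0.000j on G[3,1]
I2: z[1]−=0.0311, z[3]+=0.0311
R7: Y=0.2481+0.000j on G[3,1]
R8: Y=0.0002364+0.000j on G[1,2]
V1: row V2−V3=1.7, i_V1 at 2,3
solve → V1=0.02239-0.002009j, V2=1.779-0.001089j, V3=0.07877-0.001089j, V4=0.3379-0.0008623j
aux → i_V1=-0.0004152-2.175e-07j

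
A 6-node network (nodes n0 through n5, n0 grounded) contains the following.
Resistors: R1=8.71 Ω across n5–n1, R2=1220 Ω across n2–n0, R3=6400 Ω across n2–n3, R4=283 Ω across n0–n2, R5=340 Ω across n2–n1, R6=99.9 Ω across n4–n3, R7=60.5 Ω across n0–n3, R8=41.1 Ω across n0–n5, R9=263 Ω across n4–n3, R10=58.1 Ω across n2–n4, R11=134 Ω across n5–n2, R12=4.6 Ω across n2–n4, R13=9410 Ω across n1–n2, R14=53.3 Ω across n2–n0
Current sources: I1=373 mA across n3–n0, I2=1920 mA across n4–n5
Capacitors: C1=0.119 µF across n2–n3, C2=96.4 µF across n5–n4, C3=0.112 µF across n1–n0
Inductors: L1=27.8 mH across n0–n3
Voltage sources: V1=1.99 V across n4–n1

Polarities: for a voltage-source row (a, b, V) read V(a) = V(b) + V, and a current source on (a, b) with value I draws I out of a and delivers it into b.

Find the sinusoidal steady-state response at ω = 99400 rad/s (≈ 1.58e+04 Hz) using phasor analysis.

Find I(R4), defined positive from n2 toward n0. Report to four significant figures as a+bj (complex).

-0.01207-0.0004997j A

Apply KCL at each of the 5 non-ground nodes and solve the resulting linear system.
Node n1: branches {R1, R5, C3, R13, V1} → V_1 = -5.522+0.2859j
Node n2: branches {R2, R3, R4, R5, C1, R10, R11, R12, R13, R14} → V_2 = -3.415-0.1414j
Node n3: branches {R3, R6, I1, C1, R7, R9, L1} → V_3 = -12.48+3.496j
Node n4: branches {R6, C2, I2, R9, R10, R12, V1} → V_4 = -3.532+0.2859j
Node n5: branches {R1, R8, C2, I2, R11} → V_5 = -3.530+0.1004j
Source currents: i(V1)=-0.2383-0.03886j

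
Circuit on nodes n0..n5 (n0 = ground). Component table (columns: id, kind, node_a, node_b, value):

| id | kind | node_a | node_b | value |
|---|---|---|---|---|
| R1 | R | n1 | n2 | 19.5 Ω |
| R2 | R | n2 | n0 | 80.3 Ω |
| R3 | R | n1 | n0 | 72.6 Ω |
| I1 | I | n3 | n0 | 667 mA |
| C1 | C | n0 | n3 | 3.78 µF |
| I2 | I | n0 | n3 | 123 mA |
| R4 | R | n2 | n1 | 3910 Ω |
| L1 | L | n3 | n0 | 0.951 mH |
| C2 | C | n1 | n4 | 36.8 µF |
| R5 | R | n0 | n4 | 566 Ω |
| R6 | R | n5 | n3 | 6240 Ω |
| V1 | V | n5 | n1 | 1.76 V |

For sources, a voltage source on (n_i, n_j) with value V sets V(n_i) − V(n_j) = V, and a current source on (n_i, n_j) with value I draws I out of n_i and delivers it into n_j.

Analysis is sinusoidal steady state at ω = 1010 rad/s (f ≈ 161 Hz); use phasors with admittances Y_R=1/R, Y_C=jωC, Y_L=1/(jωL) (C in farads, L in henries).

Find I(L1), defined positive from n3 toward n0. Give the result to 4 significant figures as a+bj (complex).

Element admittances at ω=1010 rad/s:
  Y(R1) = 0.05128+0.000j S between n1,n2
  Y(R2) = 0.01245+0.000j S between n2,n0
  Y(R3) = 0.01377+0.000j S between n1,n0
  I1: injects 0.667 A into n0 (from n3)
  Y(C1) = 0.000+0.003818j S between n0,n3
  I2: injects 0.123 A into n3 (from n0)
  Y(R4) = 0.0002558+0.000j S between n2,n1
  Y(L1) = 0.000-1.041j S between n3,n0
  Y(C2) = 0.000+0.03717j S between n1,n4
  Y(R5) = 0.001767+0.000j S between n0,n4
  Y(R6) = 0.0001603+0.000j S between n5,n3
  V1: constraint V(n5)−V(n1) = 1.76
Assemble and solve the 6×6 MNA system:
  V(n1)=-0.01097-0.003229j  V(n2)=-0.008839-0.002601j  V(n3)=-8.048e-05-0.5242j  V(n4)=-0.01080-0.003743j  V(n5)=1.749-0.003229j
  i(V1)=-0.0002803-8.348e-05j

-0.5457+8.379e-05j A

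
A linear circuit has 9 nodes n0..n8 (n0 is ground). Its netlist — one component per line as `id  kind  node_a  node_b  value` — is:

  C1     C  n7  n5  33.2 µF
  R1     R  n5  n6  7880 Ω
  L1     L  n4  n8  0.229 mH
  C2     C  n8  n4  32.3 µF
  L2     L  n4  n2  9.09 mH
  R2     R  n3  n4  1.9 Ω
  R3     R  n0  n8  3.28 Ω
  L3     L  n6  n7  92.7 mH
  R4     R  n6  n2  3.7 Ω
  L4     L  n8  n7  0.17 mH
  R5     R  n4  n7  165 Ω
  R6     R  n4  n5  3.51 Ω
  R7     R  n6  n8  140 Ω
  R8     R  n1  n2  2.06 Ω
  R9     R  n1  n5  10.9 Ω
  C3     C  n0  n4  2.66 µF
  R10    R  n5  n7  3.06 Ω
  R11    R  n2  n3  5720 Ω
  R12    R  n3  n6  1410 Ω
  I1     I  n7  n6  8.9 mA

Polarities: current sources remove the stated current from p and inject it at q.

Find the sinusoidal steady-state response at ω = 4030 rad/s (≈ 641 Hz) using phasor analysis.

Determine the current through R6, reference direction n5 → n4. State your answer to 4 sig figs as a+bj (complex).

MNA unknowns: 8 node voltages V₁..V_8
C1: Y=0.000+0.1338j on G[7,5]
R1: Y=0.0001269+0.000j on G[5,6]
L1: Y=0.000-1.084j on G[4,8]
C2: Y=0.000+0.1302j on G[8,4]
L2: Y=0.000-0.02730j on G[4,2]
R2: Y=0.5263+0.000j on G[3,4]
R3: Y=0.3049+0.000j on G[0,8]
L3: Y=0.000-0.002677j on G[6,7]
R4: Y=0.2703+0.000j on G[6,2]
L4: Y=0.000-1.460j on G[8,7]
R5: Y=0.006061+0.000j on G[4,7]
R6: Y=0.2849+0.000j on G[4,5]
R7: Y=0.007143+0.000j on G[6,8]
R8: Y=0.4854+0.000j on G[1,2]
R9: Y=0.09174+0.000j on G[1,5]
C3: Y=0.000+0.01072j on G[0,4]
R10: Y=0.3268+0.000j on G[5,7]
R11: Y=0.0001748+0.000j on G[2,3]
R12: Y=0.0007092+0.000j on G[3,6]
I1: z[7]−=0.0089, z[6]+=0.0089
solve → V1=0.08744+0.03093j, V2=0.1015+0.03655j, V3=0.003919+0.003709j, V4=0.003716+0.003653j, V5=0.01284+0.001204j, V6=0.1302+0.03678j, V7=-0.002007-0.003212j, V8=0.0001285-0.0001307j

0.002599-0.0006978j A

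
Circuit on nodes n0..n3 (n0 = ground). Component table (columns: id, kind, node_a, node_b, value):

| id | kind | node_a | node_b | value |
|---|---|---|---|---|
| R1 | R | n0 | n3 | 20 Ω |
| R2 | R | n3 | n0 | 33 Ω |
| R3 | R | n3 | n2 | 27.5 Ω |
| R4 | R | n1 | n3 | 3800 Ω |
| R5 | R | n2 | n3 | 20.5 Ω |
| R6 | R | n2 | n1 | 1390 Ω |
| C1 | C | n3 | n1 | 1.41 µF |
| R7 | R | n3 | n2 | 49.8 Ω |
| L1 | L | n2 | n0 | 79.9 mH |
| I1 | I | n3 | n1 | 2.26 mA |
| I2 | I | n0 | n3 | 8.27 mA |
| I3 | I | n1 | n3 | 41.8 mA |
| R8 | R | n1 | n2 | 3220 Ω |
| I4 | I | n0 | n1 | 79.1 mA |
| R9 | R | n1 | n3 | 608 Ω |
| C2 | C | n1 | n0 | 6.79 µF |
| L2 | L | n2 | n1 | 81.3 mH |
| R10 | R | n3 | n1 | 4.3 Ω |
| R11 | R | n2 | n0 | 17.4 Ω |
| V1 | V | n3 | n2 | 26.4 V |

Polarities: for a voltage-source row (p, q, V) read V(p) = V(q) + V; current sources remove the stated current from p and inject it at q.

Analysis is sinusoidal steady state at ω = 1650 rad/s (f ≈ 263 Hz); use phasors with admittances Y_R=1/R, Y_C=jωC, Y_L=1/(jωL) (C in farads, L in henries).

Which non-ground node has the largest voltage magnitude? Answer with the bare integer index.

2

Element admittances at ω=1650 rad/s:
  Y(R1) = 0.05000+0.000j S between n0,n3
  Y(R2) = 0.03030+0.000j S between n3,n0
  Y(R3) = 0.03636+0.000j S between n3,n2
  Y(R4) = 0.0002632+0.000j S between n1,n3
  Y(R5) = 0.04878+0.000j S between n2,n3
  Y(R6) = 0.0007194+0.000j S between n2,n1
  Y(C1) = 0.000+0.002327j S between n3,n1
  Y(R7) = 0.02008+0.000j S between n3,n2
  Y(L1) = 0.000-0.007585j S between n2,n0
  I1: injects 0.00226 A into n1 (from n3)
  I2: injects 0.00827 A into n3 (from n0)
  I3: injects 0.0418 A into n3 (from n1)
  Y(R8) = 0.0003106+0.000j S between n1,n2
  I4: injects 0.0791 A into n1 (from n0)
  Y(R9) = 0.001645+0.000j S between n1,n3
  Y(C2) = 0.000+0.01120j S between n1,n0
  Y(L2) = 0.000-0.007455j S between n2,n1
  Y(R10) = 0.2326+0.000j S between n3,n1
  Y(R11) = 0.05747+0.000j S between n2,n0
  V1: constraint V(n3)−V(n2) = 26.4
Assemble and solve the 4×4 MNA system:
  V(n1)=11.60-1.473j  V(n2)=-14.78-1.757j  V(n3)=11.62-1.757j
  i(V1)=-3.670+0.2075j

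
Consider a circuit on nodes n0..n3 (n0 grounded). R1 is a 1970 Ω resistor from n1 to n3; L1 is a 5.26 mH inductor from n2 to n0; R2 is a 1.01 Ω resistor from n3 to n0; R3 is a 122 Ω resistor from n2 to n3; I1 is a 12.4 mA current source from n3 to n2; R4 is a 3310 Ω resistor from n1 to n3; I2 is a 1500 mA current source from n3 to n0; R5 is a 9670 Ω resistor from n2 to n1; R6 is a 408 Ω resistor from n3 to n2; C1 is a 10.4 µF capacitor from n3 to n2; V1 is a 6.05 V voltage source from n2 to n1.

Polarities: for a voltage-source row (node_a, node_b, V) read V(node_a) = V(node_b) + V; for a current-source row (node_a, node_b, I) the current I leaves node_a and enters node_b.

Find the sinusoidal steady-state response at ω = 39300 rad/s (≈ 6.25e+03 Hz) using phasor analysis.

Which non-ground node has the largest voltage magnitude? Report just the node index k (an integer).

MNA unknowns: 3 node voltages V₁..V_3 plus 1 source current (V1)
R1: Y=0.0005076+0.000j on G[1,3]
L1: Y=0.000-0.004838j on G[2,0]
R2: Y=0.9901+0.000j on G[3,0]
R3: Y=0.008197+0.000j on G[2,3]
I1: z[3]−=0.0124, z[2]+=0.0124
R4: Y=0.0003021+0.000j on G[1,3]
I2: z[3]−=1.5, z[0]+=1.5
R5: Y=0.0001034+0.000j on G[2,1]
R6: Y=0.002451+0.000j on G[3,2]
C1: Y=0.000+0.4087j on G[3,2]
V1: row V2−V1=6.05, i_V1 at 2,1
solve → V1=-7.582-0.05088j, V2=-1.532-0.05088j, V3=-1.515-0.007484j
aux → i_V1=-0.005538-3.514e-05j

1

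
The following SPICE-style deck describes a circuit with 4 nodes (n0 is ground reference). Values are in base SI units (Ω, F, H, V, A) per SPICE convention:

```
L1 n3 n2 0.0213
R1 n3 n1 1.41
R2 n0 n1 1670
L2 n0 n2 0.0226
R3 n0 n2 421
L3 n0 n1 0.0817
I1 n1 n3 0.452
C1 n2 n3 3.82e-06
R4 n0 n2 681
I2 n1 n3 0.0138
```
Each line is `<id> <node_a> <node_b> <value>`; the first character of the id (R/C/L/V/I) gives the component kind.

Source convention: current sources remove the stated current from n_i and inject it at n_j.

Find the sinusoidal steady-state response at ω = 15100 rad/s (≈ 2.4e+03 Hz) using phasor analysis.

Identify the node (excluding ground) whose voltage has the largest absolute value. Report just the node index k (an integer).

1

MNA unknowns: 3 node voltages V₁..V_3
L1: Y=0.000-0.003109j on G[3,2]
R1: Y=0.7092+0.000j on G[3,1]
R2: Y=0.0005988+0.000j on G[0,1]
L2: Y=0.000-0.002930j on G[0,2]
R3: Y=0.002375+0.000j on G[0,2]
L3: Y=0.000-0.0008106j on G[0,1]
I1: z[1]−=0.452, z[3]+=0.452
C1: Y=0.000+0.05768j on G[2,3]
R4: Y=0.001468+0.000j on G[0,2]
I2: z[1]−=0.0138, z[3]+=0.0138
solve → V1=-0.5517-0.03273j, V2=0.1124-0.02559j, V3=0.1045-0.03213j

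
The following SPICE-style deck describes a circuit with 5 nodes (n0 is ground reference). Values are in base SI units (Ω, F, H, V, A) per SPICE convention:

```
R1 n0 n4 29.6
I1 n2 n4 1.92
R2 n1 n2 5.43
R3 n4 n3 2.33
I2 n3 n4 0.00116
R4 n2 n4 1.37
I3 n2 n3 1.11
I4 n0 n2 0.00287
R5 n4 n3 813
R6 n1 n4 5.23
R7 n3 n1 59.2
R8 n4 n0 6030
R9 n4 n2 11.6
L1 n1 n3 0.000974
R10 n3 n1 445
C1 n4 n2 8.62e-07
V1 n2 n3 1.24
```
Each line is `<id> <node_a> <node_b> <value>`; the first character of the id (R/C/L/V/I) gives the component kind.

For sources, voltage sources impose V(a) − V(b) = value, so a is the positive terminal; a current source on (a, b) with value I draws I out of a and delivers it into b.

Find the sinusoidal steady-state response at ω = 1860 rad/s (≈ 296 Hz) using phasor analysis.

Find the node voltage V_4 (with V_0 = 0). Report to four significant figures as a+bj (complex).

0.08454+0.000j V

Apply KCL at each of the 4 non-ground nodes and solve the resulting linear system.
Node n1: branches {R2, R6, R7, L1, R10} → V_1 = -1.505+0.6717j
Node n2: branches {I1, R2, R4, I3, I4, R9, C1, V1} → V_2 = -0.7825-0.1019j
Node n3: branches {R3, I2, I3, R5, R7, L1, R10, V1} → V_3 = -2.023-0.1019j
Node n4: branches {R1, I1, R3, I2, R4, R5, R6, R8, R9, C1} → V_4 = 0.08454+0.000j
Source currents: i(V1)=-2.453+0.2270j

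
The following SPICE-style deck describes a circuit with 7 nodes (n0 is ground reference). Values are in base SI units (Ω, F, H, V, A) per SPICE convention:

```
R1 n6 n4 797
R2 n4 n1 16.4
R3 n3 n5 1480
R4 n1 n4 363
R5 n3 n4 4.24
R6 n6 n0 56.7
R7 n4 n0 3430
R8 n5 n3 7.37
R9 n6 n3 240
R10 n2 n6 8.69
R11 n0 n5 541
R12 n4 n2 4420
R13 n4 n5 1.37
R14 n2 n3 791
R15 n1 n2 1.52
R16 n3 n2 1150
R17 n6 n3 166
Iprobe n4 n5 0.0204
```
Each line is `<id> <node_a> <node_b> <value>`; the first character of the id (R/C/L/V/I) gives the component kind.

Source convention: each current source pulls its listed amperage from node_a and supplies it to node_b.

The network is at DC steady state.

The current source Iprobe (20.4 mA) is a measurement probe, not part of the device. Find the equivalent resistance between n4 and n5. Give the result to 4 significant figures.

R_eq = 1.221 Ω

Apply KCL at each of the 6 non-ground nodes and solve the resulting linear system.
Node n1: branches {R2, R4, R15} → V_1 = -0.003031
Node n2: branches {R10, R12, R14, R15, R16} → V_2 = -0.002863
Node n3: branches {R3, R5, R8, R9, R14, R16, R17} → V_3 = 0.004158
Node n4: branches {R1, R2, R4, R5, R7, R12, R13, Iprobe} → V_4 = -0.004758
Node n5: branches {R3, R8, R11, R13, Iprobe} → V_5 = 0.02015
Node n6: branches {R1, R6, R9, R10, R17} → V_6 = -0.002033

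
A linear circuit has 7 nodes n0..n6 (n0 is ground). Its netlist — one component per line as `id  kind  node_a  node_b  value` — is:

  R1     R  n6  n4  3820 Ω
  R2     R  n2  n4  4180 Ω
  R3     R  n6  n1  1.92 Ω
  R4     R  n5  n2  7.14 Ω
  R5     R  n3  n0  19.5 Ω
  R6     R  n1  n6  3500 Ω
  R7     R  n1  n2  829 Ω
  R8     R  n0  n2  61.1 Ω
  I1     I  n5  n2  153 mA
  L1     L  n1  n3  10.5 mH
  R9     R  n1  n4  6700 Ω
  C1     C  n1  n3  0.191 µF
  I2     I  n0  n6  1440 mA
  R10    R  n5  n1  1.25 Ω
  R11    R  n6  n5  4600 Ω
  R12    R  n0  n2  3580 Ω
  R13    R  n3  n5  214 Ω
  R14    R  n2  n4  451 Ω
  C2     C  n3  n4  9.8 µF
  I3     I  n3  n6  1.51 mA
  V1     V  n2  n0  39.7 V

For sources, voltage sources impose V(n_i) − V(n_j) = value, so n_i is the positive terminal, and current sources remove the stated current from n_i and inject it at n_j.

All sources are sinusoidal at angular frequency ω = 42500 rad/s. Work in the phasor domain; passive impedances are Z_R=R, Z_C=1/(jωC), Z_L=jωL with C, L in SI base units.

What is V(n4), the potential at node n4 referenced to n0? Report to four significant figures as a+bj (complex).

Apply KCL at each of the 6 non-ground nodes and solve the resulting linear system.
Node n1: branches {R3, R6, R7, L1, R9, C1, R10} → V_1 = 48.80-1.866j
Node n2: branches {R2, R4, R7, R8, I1, R12, R14, V1} → V_2 = 39.70+0.000j
Node n3: branches {R5, L1, C1, R13, C2, I3} → V_3 = 6.325+4.118j
Node n4: branches {R1, R2, R9, R14, C2} → V_4 = 6.296+3.878j
Node n5: branches {R4, I1, R10, R11, R13} → V_5 = 47.08-1.560j
Node n6: branches {R1, R3, R6, I2, R11, I3} → V_6 = 51.54-1.863j
Source currents: i(V1)=0.4548-0.2112j

6.296+3.878j V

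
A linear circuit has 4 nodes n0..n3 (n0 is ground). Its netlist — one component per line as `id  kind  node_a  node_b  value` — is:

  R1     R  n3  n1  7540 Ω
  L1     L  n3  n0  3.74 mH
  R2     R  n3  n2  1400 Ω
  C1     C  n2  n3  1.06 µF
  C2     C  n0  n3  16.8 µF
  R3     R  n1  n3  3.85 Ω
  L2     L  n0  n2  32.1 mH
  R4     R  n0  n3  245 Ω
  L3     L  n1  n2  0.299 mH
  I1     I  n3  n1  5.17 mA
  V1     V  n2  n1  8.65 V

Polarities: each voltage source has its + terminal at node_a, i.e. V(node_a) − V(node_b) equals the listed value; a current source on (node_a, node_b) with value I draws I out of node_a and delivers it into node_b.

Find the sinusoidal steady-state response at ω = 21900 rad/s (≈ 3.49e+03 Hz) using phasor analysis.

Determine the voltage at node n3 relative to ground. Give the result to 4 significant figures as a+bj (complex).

0.03450-0.002485j V

Element admittances at ω=21900 rad/s:
  Y(R1) = 0.0001326+0.000j S between n3,n1
  Y(L1) = 0.000-0.01221j S between n3,n0
  Y(R2) = 0.0007143+0.000j S between n3,n2
  Y(C1) = 0.000+0.02321j S between n2,n3
  Y(C2) = 0.000+0.3679j S between n0,n3
  Y(R3) = 0.2597+0.000j S between n1,n3
  Y(L2) = 0.000-0.001422j S between n0,n2
  Y(R4) = 0.004082+0.000j S between n0,n3
  Y(L3) = 0.000-0.1527j S between n1,n2
  I1: injects 0.00517 A into n1 (from n3)
  V1: constraint V(n2)−V(n1) = 8.65
Assemble and solve the 4×4 MNA system:
  V(n1)=-0.02938-0.7203j  V(n2)=8.621-0.7203j  V(n3)=0.03450-0.002485j
  i(V1)=-0.02177+1.134j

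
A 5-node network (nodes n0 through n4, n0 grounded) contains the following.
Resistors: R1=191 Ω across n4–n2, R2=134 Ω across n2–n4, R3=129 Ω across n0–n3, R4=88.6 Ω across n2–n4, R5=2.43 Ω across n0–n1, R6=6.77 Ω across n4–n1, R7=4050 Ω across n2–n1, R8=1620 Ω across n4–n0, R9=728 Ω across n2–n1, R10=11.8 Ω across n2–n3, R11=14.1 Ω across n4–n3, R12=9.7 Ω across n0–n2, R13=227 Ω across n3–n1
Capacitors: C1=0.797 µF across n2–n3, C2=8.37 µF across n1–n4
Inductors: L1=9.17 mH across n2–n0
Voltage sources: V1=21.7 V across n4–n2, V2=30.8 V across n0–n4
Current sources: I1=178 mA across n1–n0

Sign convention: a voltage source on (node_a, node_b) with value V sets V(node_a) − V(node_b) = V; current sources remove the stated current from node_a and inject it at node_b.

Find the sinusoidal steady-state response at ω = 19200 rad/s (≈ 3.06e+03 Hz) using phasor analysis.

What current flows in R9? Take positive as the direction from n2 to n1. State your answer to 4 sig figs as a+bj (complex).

-0.05773+0.007953j A

Apply KCL at each of the 4 non-ground nodes and solve the resulting linear system.
Node n1: branches {R5, R6, R7, R9, C2, R13, I1} → V_1 = -10.47-5.790j
Node n2: branches {R1, R2, R4, R7, C1, R9, R10, R12, L1, V1} → V_2 = -52.50+0.000j
Node n3: branches {R3, C1, R10, R11, R13} → V_3 = -39.92-1.299j
Node n4: branches {R1, R2, R4, R6, R8, R11, C2, V1, V2} → V_4 = -30.80+0.000j
Source currents: i(V1)=-7.087+0.2252j, i(V2)=-9.872-2.094j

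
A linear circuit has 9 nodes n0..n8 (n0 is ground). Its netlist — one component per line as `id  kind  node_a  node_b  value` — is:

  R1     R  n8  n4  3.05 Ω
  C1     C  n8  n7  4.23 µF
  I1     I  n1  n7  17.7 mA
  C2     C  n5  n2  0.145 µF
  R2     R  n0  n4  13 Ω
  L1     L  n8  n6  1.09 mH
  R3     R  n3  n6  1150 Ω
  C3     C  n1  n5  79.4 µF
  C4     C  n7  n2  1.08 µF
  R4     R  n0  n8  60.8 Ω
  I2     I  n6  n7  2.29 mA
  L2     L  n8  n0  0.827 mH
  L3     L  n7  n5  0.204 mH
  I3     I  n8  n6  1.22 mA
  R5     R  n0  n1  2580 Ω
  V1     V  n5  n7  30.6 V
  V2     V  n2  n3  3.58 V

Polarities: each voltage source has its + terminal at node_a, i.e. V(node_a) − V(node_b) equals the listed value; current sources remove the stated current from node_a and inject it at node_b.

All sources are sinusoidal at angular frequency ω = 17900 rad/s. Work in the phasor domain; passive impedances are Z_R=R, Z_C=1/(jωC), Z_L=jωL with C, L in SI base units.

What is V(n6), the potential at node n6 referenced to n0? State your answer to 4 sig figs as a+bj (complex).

-0.08885-0.09467j V

MNA unknowns: 8 node voltages V₁..V_8 plus 2 source currents (V1, V2)
R1: Y=0.3279+0.000j on G[8,4]
C1: Y=0.000+0.07572j on G[8,7]
I1: z[1]−=0.0177, z[7]+=0.0177
C2: Y=0.000+0.002595j on G[5,2]
R2: Y=0.07692+0.000j on G[0,4]
L1: Y=0.000-0.05125j on G[8,6]
R3: Y=0.0008696+0.000j on G[3,6]
C3: Y=0.000+1.421j on G[1,5]
C4: Y=0.000+0.01933j on G[7,2]
R4: Y=0.01645+0.000j on G[0,8]
I2: z[6]−=0.00229, z[7]+=0.00229
L2: Y=0.000-0.06755j on G[8,0]
L3: Y=0.000-0.2739j on G[7,5]
I3: z[8]−=0.00122, z[6]+=0.00122
R5: Y=0.0003876+0.000j on G[0,1]
V1: row V5−V7=30.6, i_V1 at 5,7
V2: row V2−V3=3.58, i_V2 at 2,3
solve → V1=30.51+0.07272j, V2=3.528+0.05340j, V3=-0.05224+0.05340j, V4=-0.06993-0.06027j, V5=30.51+0.05195j, V6=-0.08885-0.09467j, V7=-0.08841+0.05195j, V8=-0.08634-0.07442j
aux → i_V1=-0.02953+8.310j, i_V2=3.183e-05+0.0001288j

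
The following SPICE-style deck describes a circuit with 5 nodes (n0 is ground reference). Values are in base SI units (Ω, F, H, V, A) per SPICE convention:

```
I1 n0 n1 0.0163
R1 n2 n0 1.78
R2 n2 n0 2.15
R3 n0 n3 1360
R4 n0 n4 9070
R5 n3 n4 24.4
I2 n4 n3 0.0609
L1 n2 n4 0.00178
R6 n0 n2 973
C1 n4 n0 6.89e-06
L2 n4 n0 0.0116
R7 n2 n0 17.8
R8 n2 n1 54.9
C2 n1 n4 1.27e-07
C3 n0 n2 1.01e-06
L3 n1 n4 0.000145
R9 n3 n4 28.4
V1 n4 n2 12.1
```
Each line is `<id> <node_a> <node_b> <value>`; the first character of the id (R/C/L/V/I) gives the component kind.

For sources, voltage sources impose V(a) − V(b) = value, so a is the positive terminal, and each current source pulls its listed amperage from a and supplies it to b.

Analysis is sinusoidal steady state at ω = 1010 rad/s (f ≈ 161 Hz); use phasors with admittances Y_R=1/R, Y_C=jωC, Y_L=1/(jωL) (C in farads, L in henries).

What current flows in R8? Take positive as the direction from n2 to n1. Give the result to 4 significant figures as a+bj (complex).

Element admittances at ω=1010 rad/s:
  I1: injects 0.0163 A into n1 (from n0)
  Y(R1) = 0.5618+0.000j S between n2,n0
  Y(R2) = 0.4651+0.000j S between n2,n0
  Y(R3) = 0.0007353+0.000j S between n0,n3
  Y(R4) = 0.0001103+0.000j S between n0,n4
  Y(R5) = 0.04098+0.000j S between n3,n4
  I2: injects 0.0609 A into n3 (from n4)
  Y(L1) = 0.000-0.5562j S between n2,n4
  Y(R6) = 0.001028+0.000j S between n0,n2
  Y(C1) = 0.000+0.006959j S between n4,n0
  Y(L2) = 0.000-0.08535j S between n4,n0
  Y(R7) = 0.05618+0.000j S between n2,n0
  Y(R8) = 0.01821+0.000j S between n2,n1
  Y(C2) = 0.000+0.0001283j S between n1,n4
  Y(C3) = 0.000+0.001020j S between n0,n2
  Y(L3) = 0.000-6.828j S between n1,n4
  Y(R9) = 0.03521+0.000j S between n3,n4
  V1: constraint V(n4)−V(n2) = 12.1
Assemble and solve the 5×5 MNA system:
  V(n1)=12.04+0.8403j  V(n2)=-0.05693+0.8702j  V(n3)=12.72+0.8619j  V(n4)=12.04+0.8702j
  i(V1)=-0.2830+7.674j

-0.2204+0.0005445j A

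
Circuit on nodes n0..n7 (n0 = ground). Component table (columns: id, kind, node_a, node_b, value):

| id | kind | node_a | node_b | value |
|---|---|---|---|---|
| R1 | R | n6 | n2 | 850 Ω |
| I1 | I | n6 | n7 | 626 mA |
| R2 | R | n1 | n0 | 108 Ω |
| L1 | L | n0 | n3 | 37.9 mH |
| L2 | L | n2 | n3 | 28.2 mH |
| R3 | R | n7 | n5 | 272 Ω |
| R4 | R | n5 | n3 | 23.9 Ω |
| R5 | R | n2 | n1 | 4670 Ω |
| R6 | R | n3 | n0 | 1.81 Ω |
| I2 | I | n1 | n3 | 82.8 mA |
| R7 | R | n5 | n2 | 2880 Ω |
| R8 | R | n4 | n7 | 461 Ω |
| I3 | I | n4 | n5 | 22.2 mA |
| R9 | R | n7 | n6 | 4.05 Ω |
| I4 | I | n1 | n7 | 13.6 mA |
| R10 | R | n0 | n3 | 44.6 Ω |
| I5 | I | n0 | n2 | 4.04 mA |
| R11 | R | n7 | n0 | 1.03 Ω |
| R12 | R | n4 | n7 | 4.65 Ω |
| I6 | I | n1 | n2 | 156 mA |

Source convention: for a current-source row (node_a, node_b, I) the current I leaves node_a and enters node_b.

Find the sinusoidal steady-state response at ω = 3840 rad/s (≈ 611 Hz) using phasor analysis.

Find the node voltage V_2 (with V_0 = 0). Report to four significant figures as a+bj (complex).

MNA unknowns: 7 node voltages V₁..V_7
R1: Y=0.001176+0.000j on G[6,2]
I1: z[6]−=0.626, z[7]+=0.626
R2: Y=0.009259+0.000j on G[1,0]
L1: Y=0.000-0.006871j on G[0,3]
L2: Y=0.000-0.009235j on G[2,3]
R3: Y=0.003676+0.000j on G[7,5]
R4: Y=0.04184+0.000j on G[5,3]
R5: Y=0.0002141+0.000j on G[2,1]
R6: Y=0.5525+0.000j on G[3,0]
I2: z[1]−=0.0828, z[3]+=0.0828
R7: Y=0.0003472+0.000j on G[5,2]
R8: Y=0.002169+0.000j on G[4,7]
I3: z[4]−=0.0222, z[5]+=0.0222
R9: Y=0.2469+0.000j on G[7,6]
I4: z[1]−=0.0136, z[7]+=0.0136
R10: Y=0.02242+0.000j on G[0,3]
I5: z[0]−=0.00404, z[2]+=0.00404
R11: Y=0.9709+0.000j on G[7,0]
R12: Y=0.2151+0.000j on G[4,7]
I6: z[1]−=0.156, z[2]+=0.156
solve → V1=-26.57+0.3563j, V2=3.375+15.76j, V3=0.4325-0.03309j, V4=-0.1005+0.01926j, V5=0.9042+0.09068j, V6=-2.506+0.09390j, V7=0.001685+0.01926j

3.375+15.76j V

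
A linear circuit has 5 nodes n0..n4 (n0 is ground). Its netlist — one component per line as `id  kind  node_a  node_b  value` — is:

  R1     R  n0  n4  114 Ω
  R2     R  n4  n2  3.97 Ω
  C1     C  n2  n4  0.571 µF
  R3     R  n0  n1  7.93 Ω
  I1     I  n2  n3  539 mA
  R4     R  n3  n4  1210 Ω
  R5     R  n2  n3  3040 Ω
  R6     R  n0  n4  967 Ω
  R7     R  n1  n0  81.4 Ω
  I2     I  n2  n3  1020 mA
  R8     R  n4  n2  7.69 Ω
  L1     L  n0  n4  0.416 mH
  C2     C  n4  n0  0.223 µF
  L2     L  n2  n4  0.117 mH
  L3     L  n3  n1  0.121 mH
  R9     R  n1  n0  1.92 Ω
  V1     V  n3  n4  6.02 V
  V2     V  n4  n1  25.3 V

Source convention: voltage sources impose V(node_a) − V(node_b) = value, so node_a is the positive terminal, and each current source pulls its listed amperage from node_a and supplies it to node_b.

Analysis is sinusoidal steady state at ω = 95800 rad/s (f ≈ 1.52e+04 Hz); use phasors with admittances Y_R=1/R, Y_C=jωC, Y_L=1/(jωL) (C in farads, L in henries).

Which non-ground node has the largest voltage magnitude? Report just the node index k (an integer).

MNA unknowns: 4 node voltages V₁..V_4 plus 2 source currents (V1, V2)
R1: Y=0.008772+0.000j on G[0,4]
R2: Y=0.2519+0.000j on G[4,2]
C1: Y=0.000+0.05470j on G[2,4]
R3: Y=0.1261+0.000j on G[0,1]
I1: z[2]−=0.539, z[3]+=0.539
R4: Y=0.0008264+0.000j on G[3,4]
R5: Y=0.0003289+0.000j on G[2,3]
R6: Y=0.001034+0.000j on G[0,4]
R7: Y=0.01229+0.000j on G[1,0]
I2: z[2]−=1.02, z[3]+=1.02
R8: Y=0.1300+0.000j on G[4,2]
L1: Y=0.000-0.02509j on G[0,4]
C2: Y=0.000+0.02136j on G[4,0]
L2: Y=0.000-0.08922j on G[2,4]
L3: Y=0.000-0.08627j on G[3,1]
R9: Y=0.5208+0.000j on G[1,0]
V1: row V3−V4=6.02, i_V1 at 3,4
V2: row V4−V1=25.3, i_V2 at 4,1
solve → V1=-0.3716+0.1389j, V2=20.89-0.2259j, V3=30.95+0.1389j, V4=24.93+0.1389j
aux → i_V1=1.551+2.702j, i_V2=-0.2450+2.794j

3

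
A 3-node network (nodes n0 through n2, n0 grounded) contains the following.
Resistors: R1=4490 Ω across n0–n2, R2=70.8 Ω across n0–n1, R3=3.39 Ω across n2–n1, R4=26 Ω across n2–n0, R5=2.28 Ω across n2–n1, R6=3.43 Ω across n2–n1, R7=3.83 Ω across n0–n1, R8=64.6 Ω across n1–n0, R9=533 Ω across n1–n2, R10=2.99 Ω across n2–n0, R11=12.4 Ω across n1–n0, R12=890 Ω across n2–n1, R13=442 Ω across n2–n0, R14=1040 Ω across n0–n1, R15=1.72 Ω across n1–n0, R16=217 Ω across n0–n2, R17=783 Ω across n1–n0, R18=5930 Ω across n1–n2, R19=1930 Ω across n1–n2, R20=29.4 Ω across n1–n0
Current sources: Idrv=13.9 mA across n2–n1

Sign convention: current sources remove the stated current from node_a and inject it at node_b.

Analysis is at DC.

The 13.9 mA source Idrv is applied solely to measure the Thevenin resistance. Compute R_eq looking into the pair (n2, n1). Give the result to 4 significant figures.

MNA unknowns: 2 node voltages V₁..V_2
R1: Y=0.0002227 on G[0,2]
R2: Y=0.01412 on G[0,1]
R3: Y=0.2950 on G[2,1]
R4: Y=0.03846 on G[2,0]
R5: Y=0.4386 on G[2,1]
R6: Y=0.2915 on G[2,1]
R7: Y=0.2611 on G[0,1]
R8: Y=0.01548 on G[1,0]
R9: Y=0.001876 on G[1,2]
R10: Y=0.3344 on G[2,0]
R11: Y=0.08065 on G[1,0]
R12: Y=0.001124 on G[2,1]
R13: Y=0.002262 on G[2,0]
R14: Y=0.0009615 on G[0,1]
R15: Y=0.5814 on G[1,0]
R16: Y=0.004608 on G[0,2]
R17: Y=0.001277 on G[1,0]
R18: Y=0.0001686 on G[1,2]
R19: Y=0.0005181 on G[1,2]
R20: Y=0.03401 on G[1,0]
Idrv: z[2]−=0.0139, z[1]+=0.0139
solve → V1=0.002960, V2=-0.007705

R_eq = 0.7673 Ω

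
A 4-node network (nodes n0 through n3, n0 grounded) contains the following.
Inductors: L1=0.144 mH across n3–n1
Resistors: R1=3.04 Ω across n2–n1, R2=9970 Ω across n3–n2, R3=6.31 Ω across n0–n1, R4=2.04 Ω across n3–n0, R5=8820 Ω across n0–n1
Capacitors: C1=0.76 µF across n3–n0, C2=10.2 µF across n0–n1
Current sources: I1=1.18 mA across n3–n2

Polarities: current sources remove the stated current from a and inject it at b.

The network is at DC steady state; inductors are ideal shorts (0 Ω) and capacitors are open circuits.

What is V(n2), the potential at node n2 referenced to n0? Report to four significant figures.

Element admittances at DC:
  L1: short n3↔n1 (DC inductor)
  Y(R1) = 0.3289 S between n2,n1
  Y(R2) = 0.0001003 S between n3,n2
  Y(C1) = 0.000 S between n3,n0
  Y(C2) = 0.000 S between n0,n1
  Y(R3) = 0.1585 S between n0,n1
  Y(R4) = 0.4902 S between n3,n0
  Y(R5) = 0.0001134 S between n0,n1
  I1: injects 0.00118 A into n2 (from n3)
Assemble and solve the 4×4 MNA system:
  V(n1)=0.000  V(n2)=0.003586  V(n3)=0.000
  i(L1)=-0.001180

0.003586 V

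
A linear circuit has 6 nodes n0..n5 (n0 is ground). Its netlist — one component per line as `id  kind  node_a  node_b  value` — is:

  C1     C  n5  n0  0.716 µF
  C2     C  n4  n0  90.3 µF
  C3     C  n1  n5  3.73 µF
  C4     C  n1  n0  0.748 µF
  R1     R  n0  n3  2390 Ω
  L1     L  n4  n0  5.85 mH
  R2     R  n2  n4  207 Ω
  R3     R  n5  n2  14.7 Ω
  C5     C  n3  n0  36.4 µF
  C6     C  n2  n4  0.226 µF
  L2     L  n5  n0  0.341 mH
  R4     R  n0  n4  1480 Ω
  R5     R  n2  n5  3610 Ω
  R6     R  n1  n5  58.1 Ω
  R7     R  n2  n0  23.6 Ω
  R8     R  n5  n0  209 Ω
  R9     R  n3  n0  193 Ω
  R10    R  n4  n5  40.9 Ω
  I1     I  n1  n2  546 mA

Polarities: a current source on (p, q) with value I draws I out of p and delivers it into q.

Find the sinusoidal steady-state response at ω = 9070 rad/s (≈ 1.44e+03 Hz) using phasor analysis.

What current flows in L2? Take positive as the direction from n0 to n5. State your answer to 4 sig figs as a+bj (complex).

0.1421-0.05386j A

MNA unknowns: 5 node voltages V₁..V_5
C1: Y=0.000+0.006494j on G[5,0]
C2: Y=0.000+0.8190j on G[4,0]
C3: Y=0.000+0.03383j on G[1,5]
C4: Y=0.000+0.006784j on G[1,0]
R1: Y=0.0004184+0.000j on G[0,3]
L1: Y=0.000-0.01885j on G[4,0]
R2: Y=0.004831+0.000j on G[2,4]
R3: Y=0.06803+0.000j on G[5,2]
C5: Y=0.000+0.3301j on G[3,0]
C6: Y=0.000+0.002050j on G[2,4]
L2: Y=0.000-0.3233j on G[5,0]
R4: Y=0.0006757+0.000j on G[0,4]
R5: Y=0.0002770+0.000j on G[2,5]
R6: Y=0.01721+0.000j on G[1,5]
R7: Y=0.04237+0.000j on G[2,0]
R8: Y=0.004785+0.000j on G[5,0]
R9: Y=0.005181+0.000j on G[3,0]
R10: Y=0.02445+0.000j on G[4,5]
I1: z[1]−=0.546, z[2]+=0.546
solve → V1=-4.999+11.03j, V2=4.623-0.3430j, V3=0.000+0.000j, V4=-0.002762-0.02374j, V5=-0.1666-0.4395j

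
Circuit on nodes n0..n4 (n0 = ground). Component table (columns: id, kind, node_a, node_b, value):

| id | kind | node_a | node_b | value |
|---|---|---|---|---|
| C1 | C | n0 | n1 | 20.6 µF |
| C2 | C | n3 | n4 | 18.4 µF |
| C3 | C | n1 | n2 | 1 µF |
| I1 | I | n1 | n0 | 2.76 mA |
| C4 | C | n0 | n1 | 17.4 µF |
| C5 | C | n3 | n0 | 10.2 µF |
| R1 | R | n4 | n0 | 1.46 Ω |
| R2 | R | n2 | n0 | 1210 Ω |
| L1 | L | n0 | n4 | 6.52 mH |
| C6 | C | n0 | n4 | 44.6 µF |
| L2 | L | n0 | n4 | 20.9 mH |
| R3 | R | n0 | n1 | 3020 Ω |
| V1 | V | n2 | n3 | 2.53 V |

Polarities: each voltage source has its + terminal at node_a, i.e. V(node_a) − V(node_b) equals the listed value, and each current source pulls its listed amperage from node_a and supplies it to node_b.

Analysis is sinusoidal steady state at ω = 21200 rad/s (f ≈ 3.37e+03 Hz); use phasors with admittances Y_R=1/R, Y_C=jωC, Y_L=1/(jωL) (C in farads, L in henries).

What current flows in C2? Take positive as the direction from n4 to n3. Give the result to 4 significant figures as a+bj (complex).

0.003167+0.02927j A

Element admittances at ω=21200 rad/s:
  Y(C1) = 0.000+0.4367j S between n0,n1
  Y(C2) = 0.000+0.3901j S between n3,n4
  Y(C3) = 0.000+0.02120j S between n1,n2
  I1: injects 0.00276 A into n0 (from n1)
  Y(C4) = 0.000+0.3689j S between n0,n1
  Y(C5) = 0.000+0.2162j S between n3,n0
  Y(R1) = 0.6849+0.000j S between n4,n0
  Y(R2) = 0.0008264+0.000j S between n2,n0
  Y(L1) = 0.000-0.007235j S between n0,n4
  Y(C6) = 0.000+0.9455j S between n0,n4
  Y(L2) = 0.000-0.002257j S between n0,n4
  Y(R3) = 0.0003311+0.000j S between n0,n1
  V1: constraint V(n2)−V(n3) = 2.53
Assemble and solve the 5×5 MNA system:
  V(n1)=0.06238+0.003246j  V(n2)=2.433-0.004581j  V(n3)=-0.09702-0.004581j  V(n4)=-0.02198-0.01270j
  i(V1)=-0.002177-0.05025j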